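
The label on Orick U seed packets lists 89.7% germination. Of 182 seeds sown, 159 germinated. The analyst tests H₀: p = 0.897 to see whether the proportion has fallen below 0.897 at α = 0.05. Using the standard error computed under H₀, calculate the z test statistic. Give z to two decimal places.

z = -1.04

p̂ = 159/182 ≈ 0.8736.
SE = √(p₀(1−p₀)/n) = √(0.092391/182) = 0.0225.
z = (0.8736 − 0.897)/0.0225 = -0.0234/0.0225 = -1.04.
p-value = P(Z < -1.037) ≈ 0.1498, so at α = 0.05 we fail to reject H₀.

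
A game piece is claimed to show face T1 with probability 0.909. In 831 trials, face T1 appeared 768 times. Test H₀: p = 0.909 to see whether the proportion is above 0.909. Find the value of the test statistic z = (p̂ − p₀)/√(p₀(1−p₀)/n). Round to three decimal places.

p̂ = 768/831 ≈ 0.92419.
SE = √(p₀(1−p₀)/n) = √(0.082719/831) = 0.00998.
z = (0.92419 − 0.909)/0.00998 = 0.01519/0.00998 = 1.522.
p-value = P(Z > 1.522) ≈ 0.0640.

z = 1.522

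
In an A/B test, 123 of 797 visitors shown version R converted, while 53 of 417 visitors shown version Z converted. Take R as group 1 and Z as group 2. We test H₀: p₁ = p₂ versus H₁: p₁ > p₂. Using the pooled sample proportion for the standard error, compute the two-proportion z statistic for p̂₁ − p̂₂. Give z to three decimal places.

z = 1.280

p̂₁ = 123/797 ≈ 0.15433, p̂₂ = 53/417 ≈ 0.12710.
Pooled p̂ = (123+53)/(797+417) = 176/1214 = 0.14498.
SE = √(p̂(1−p̂)(1/n₁+1/n₂)) = √(0.14498·0.85502·0.00365279) = √(0.00045279) = 0.02128.
z = (0.15433 − 0.12710)/0.02128 = 0.02723/0.02128 = 1.280.
p-value = P(Z > 1.280) ≈ 0.1003.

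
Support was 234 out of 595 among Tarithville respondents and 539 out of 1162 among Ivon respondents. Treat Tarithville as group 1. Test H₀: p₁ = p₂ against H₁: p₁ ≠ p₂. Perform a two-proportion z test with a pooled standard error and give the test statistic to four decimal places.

z = -2.8205

p̂₁ = 234/595 = 0.393277, p̂₂ = 539/1162 = 0.463855.
Pooled p̂ = (234+539)/(595+1162) = 773/1757 = 0.439954.
SE = √(p̂(1−p̂)(1/n₁+1/n₂)) = √(0.439954·0.560046·0.00254126) = √(0.000626152) = 0.025023.
z = (0.393277 − 0.463855)/0.025023 = -0.070578/0.025023 = -2.8205.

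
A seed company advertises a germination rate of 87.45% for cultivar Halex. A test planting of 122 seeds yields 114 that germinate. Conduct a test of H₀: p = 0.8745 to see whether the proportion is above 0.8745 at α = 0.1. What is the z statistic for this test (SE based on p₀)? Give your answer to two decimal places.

p̂ = 114/122 ≈ 0.9344.
Standard error under H₀: √(0.8745×0.1255/122) = 0.0300.
z = (0.9344 − 0.8745)/0.0300 = 0.0599/0.0300 = 2.00.
p-value = P(Z > 1.998) ≈ 0.0229. With α = 0.1, reject H₀.

z = 2.00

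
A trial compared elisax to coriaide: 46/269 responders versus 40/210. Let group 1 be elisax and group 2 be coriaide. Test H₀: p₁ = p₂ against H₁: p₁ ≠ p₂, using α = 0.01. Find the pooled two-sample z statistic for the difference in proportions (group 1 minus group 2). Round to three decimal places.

z = -0.551

p̂₁ = 46/269 ≈ 0.17100, p̂₂ = 40/210 ≈ 0.19048.
Pooled p̂ = (46+40)/(269+210) = 86/479 = 0.17954.
SE = √(0.147306 × 0.00847938) = 0.03534.
z = (0.17100 − 0.19048)/0.03534 = -0.01948/0.03534 = -0.551.
Two-sided p-value ≈ 2·Φ(−0.551) = 0.5817; since p > α = 0.01, fail to reject H₀.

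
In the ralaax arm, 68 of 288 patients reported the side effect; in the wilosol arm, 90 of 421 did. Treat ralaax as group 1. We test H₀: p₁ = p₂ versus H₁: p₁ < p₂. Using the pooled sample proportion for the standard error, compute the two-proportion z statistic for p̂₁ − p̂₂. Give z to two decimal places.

p̂₁ = 68/288 = 0.2361, p̂₂ = 90/421 = 0.2138.
Pooled p̂ = (68+90)/(288+421) = 158/709 = 0.2228.
SE = √(0.173187 × 0.00584752) = 0.0318.
z = (0.2361 − 0.2138)/0.0318 = 0.0223/0.0318 = 0.70.

z = 0.70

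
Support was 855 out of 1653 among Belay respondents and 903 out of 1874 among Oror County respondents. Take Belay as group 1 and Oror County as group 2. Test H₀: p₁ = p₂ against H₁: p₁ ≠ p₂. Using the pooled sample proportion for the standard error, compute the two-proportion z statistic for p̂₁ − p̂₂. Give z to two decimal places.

p̂₁ = 855/1653 = 0.51724, p̂₂ = 903/1874 = 0.48186.
Pooled p̂ = (855+903)/(1653+1874) = 1758/3527 = 0.49844.
SE = √(p̂(1−p̂)(1/n₁+1/n₂)) = √(0.49844·0.50156·0.00113858) = √(0.000284642) = 0.01687.
z = (0.51724 − 0.48186)/0.01687 = 0.03538/0.01687 = 2.10.
p-value = 2·P(Z > 2.097) ≈ 0.0360.

z = 2.10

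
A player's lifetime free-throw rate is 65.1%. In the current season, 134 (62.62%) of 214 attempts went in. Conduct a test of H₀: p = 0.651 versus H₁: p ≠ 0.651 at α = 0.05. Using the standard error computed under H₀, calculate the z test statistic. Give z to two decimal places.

p̂ = 134/214 ≈ 0.6262.
Under H₀, SE = √(0.651·0.349/214) = √(0.00106168) = 0.0326.
z = (0.6262 − 0.651)/0.0326 = -0.0248/0.0326 = -0.76.
p-value = 2·P(Z > 0.762) ≈ 0.4460, so at α = 0.05 we fail to reject H₀.

z = -0.76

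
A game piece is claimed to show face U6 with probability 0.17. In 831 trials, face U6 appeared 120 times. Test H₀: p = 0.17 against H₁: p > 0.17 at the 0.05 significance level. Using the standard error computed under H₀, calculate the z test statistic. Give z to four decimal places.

z = -1.9643

p̂ = 120/831 ≈ 0.1444043.
Standard error under H₀: √(0.17×0.83/831) = 0.0130306.
z = (0.1444043 − 0.17)/0.0130306 = -0.0255957/0.0130306 = -1.9643.
p-value = P(Z > -1.964) ≈ 0.9753, so at α = 0.05 we fail to reject H₀.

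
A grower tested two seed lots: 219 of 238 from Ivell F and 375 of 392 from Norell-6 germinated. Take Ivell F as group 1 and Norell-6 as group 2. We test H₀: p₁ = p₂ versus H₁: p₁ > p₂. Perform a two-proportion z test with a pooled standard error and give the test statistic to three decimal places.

p̂₁ = 219/238 ≈ 0.92017, p̂₂ = 375/392 ≈ 0.95663.
Pooled p̂ = (219+375)/(238+392) = 594/630 = 0.94286.
SE = √(0.0538776 × 0.0067527) = 0.01907.
z = (0.92017 − 0.95663)/0.01907 = -0.03646/0.01907 = -1.912.

z = -1.912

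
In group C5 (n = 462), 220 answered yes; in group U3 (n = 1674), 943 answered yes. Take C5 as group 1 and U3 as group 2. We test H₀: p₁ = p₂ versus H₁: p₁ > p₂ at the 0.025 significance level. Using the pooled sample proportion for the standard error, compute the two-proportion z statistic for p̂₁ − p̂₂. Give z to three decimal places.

p̂₁ = 220/462 = 0.47619, p̂₂ = 943/1674 = 0.56332.
Pooled p̂ = (220+943)/(462+1674) = 1163/2136 = 0.54448.
SE = √(p̂(1−p̂)(1/n₁+1/n₂)) = √(0.54448·0.45552·0.00276187) = √(0.000685005) = 0.02617.
z = (0.47619 − 0.56332)/0.02617 = -0.08713/0.02617 = -3.329.
p-value = P(Z > -3.329) ≈ 0.9996; since p > α = 0.025, fail to reject H₀.

z = -3.329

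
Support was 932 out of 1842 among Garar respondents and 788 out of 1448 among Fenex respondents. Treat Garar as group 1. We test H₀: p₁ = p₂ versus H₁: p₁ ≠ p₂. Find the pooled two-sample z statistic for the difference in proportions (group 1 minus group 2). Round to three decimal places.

p̂₁ = 932/1842 ≈ 0.505972, p̂₂ = 788/1448 ≈ 0.544199.
Pooled p̂ = (932+788)/(1842+1448) = 1720/3290 = 0.522796.
SE = √(0.24948 × 0.0012335) = 0.017542.
z = (0.505972 − 0.544199)/0.017542 = -0.038227/0.017542 = -2.179.

z = -2.179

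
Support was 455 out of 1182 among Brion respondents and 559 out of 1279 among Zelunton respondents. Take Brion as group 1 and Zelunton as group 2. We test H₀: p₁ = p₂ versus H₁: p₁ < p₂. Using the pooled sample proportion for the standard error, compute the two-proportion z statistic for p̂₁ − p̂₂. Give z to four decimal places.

z = -2.6245

p̂₁ = 455/1182 ≈ 0.384941, p̂₂ = 559/1279 ≈ 0.437060.
Pooled p̂ = (455+559)/(1182+1279) = 1014/2461 = 0.412028.
SE = √(p̂(1−p̂)(1/n₁+1/n₂)) = √(0.412028·0.587972·0.00162788) = √(0.000394373) = 0.019859.
z = (0.384941 − 0.437060)/0.019859 = -0.052119/0.019859 = -2.6245.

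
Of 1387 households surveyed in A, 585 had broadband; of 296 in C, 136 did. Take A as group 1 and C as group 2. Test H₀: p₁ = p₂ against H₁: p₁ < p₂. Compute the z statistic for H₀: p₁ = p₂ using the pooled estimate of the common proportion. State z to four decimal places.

p̂₁ = 585/1387 = 0.4217736, p̂₂ = 136/296 = 0.4594595.
Pooled p̂ = (585+136)/(1387+296) = 721/1683 = 0.4284017.
SE = √(p̂(1−p̂)(1/n₁+1/n₂)) = √(0.4284017·0.5715983·0.00409936) = √(0.00100383) = 0.0316832.
z = (0.4217736 − 0.4594595)/0.0316832 = -0.0376859/0.0316832 = -1.1895.
p-value = P(Z < -1.189) ≈ 0.1171.

z = -1.1895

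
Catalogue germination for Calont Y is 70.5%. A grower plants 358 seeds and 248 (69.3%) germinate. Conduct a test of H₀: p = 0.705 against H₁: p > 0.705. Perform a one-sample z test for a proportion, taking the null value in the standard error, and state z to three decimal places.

p̂ = 248/358 ≈ 0.69274.
Under H₀, SE = √(0.705·0.295/358) = √(0.000580936) = 0.02410.
z = (0.69274 − 0.705)/0.02410 = -0.01226/0.02410 = -0.509.
p-value = P(Z > -0.509) ≈ 0.6945.

z = -0.509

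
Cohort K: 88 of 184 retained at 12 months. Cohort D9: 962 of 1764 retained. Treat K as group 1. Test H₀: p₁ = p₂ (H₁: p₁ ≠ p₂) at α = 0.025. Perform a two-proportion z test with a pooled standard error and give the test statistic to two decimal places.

p̂₁ = 88/184 = 0.4783, p̂₂ = 962/1764 = 0.5454.
Pooled p̂ = (88+962)/(184+1764) = 1050/1948 = 0.5390.
SE = √(0.248478 × 0.00600168) = 0.0386.
z = (0.4783 − 0.5454)/0.0386 = -0.0671/0.0386 = -1.74.
p-value = 2·P(Z > 1.737) ≈ 0.0823, so at α = 0.025 we fail to reject H₀.

z = -1.74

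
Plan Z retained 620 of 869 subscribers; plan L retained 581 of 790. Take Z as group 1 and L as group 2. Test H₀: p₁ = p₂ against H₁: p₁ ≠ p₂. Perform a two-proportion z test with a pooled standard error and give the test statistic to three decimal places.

z = -1.000

p̂₁ = 620/869 ≈ 0.71346, p̂₂ = 581/790 ≈ 0.73544.
Pooled p̂ = (620+581)/(869+790) = 1201/1659 = 0.72393.
SE = √(p̂(1−p̂)(1/n₁+1/n₂)) = √(0.72393·0.27607·0.00241657) = √(0.000482965) = 0.02198.
z = (0.71346 − 0.73544)/0.02198 = -0.02198/0.02198 = -1.000.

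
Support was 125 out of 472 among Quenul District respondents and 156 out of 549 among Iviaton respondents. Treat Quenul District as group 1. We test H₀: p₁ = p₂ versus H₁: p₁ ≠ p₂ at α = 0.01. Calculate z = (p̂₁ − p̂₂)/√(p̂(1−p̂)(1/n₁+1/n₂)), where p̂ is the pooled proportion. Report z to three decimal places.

z = -0.689

p̂₁ = 125/472 = 0.26483, p̂₂ = 156/549 = 0.28415.
Pooled p̂ = (125+156)/(472+549) = 281/1021 = 0.27522.
SE = √(p̂(1−p̂)(1/n₁+1/n₂)) = √(0.27522·0.72478·0.00394014) = √(0.000785955) = 0.02803.
z = (0.26483 − 0.28415)/0.02803 = -0.01932/0.02803 = -0.689.
p-value = 2·P(Z > 0.689) ≈ 0.4907. With α = 0.01, fail to reject H₀.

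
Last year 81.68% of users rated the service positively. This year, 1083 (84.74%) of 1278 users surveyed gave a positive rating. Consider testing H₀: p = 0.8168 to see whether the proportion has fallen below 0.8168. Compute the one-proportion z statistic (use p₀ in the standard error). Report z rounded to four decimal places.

p̂ = 1083/1278 = 0.8474178.
SE = √(p₀(1−p₀)/n) = √(0.14964/1278) = 0.0108207.
z = (0.8474178 − 0.8168)/0.0108207 = 0.0306178/0.0108207 = 2.8296.

z = 2.8296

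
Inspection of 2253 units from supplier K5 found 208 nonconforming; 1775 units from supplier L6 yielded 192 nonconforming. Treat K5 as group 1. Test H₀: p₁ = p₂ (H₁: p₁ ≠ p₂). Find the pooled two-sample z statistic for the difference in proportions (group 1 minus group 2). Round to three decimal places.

z = -1.670

p̂₁ = 208/2253 = 0.09232, p̂₂ = 192/1775 = 0.10817.
Pooled p̂ = (208+192)/(2253+1775) = 400/4028 = 0.09930.
SE = √(0.0894434 × 0.00100723) = 0.00949.
z = (0.09232 − 0.10817)/0.00949 = -0.01585/0.00949 = -1.670.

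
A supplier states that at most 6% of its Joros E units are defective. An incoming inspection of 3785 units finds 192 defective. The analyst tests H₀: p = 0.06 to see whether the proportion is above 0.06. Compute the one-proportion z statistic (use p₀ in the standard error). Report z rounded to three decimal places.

p̂ = 192/3785 = 0.05073.
Standard error under H₀: √(0.06×0.94/3785) = 0.00386.
z = (0.05073 − 0.06)/0.00386 = -0.00927/0.00386 = -2.402.

z = -2.402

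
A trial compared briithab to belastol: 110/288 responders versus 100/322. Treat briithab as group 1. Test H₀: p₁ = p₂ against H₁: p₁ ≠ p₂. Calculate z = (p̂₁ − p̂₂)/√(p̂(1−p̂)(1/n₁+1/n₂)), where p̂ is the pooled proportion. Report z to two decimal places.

z = 1.85

p̂₁ = 110/288 ≈ 0.3819, p̂₂ = 100/322 ≈ 0.3106.
Pooled p̂ = (110+100)/(288+322) = 210/610 = 0.3443.
SE = √(p̂(1−p̂)(1/n₁+1/n₂)) = √(0.3443·0.6557·0.00657781) = √(0.00148491) = 0.0385.
z = (0.3819 − 0.3106)/0.0385 = 0.0713/0.0385 = 1.85.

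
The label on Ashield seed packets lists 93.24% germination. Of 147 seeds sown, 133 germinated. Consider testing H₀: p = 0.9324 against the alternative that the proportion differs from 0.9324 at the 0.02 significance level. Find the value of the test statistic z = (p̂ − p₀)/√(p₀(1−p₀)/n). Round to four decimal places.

z = -1.3347

p̂ = 133/147 ≈ 0.904762.
Under H₀, SE = √(0.9324·0.0676/147) = √(0.000428777) = 0.020707.
z = (0.904762 − 0.9324)/0.020707 = -0.027638/0.020707 = -1.3347.
Two-sided p-value ≈ 2·Φ(−1.335) = 0.1820; since p > α = 0.02, fail to reject H₀.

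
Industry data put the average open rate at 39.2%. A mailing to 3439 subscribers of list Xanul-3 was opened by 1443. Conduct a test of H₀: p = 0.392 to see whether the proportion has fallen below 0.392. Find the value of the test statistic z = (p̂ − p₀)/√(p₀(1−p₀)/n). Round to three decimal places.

p̂ = 1443/3439 ≈ 0.419599.
SE = √(p₀(1−p₀)/n) = √(0.23834/3439) = 0.008325.
z = (0.419599 − 0.392)/0.008325 = 0.027599/0.008325 = 3.315.

z = 3.315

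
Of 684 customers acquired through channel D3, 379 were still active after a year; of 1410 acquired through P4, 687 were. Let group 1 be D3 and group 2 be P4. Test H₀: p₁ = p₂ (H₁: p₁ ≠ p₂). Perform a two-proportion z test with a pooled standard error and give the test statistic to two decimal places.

z = 2.87

p̂₁ = 379/684 = 0.5541, p̂₂ = 687/1410 = 0.4872.
Pooled p̂ = (379+687)/(684+1410) = 1066/2094 = 0.5091.
SE = √(0.249918 × 0.00217121) = 0.0233.
z = (0.5541 − 0.4872)/0.0233 = 0.0669/0.0233 = 2.87.
p-value = 2·P(Z > 2.870) ≈ 0.0041.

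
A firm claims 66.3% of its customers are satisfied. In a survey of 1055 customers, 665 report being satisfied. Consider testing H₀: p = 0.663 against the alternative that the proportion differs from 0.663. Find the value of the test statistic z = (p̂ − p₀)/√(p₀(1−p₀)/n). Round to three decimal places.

p̂ = 665/1055 ≈ 0.63033.
Standard error under H₀: √(0.663×0.337/1055) = 0.01455.
z = (0.63033 − 0.663)/0.01455 = -0.03267/0.01455 = -2.245.
Two-sided p-value ≈ 2·Φ(−2.245) = 0.0248.

z = -2.245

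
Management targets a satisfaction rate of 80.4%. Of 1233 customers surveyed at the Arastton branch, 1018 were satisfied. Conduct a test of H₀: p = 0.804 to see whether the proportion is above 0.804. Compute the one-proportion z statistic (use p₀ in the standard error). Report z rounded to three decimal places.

p̂ = 1018/1233 = 0.825629.
Standard error under H₀: √(0.804×0.196/1233) = 0.011305.
z = (0.825629 − 0.804)/0.011305 = 0.021629/0.011305 = 1.913.

z = 1.913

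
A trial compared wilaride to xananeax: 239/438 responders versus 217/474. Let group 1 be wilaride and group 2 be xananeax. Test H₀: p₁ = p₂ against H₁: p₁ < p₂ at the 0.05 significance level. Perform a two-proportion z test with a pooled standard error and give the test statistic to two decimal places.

p̂₁ = 239/438 = 0.54566, p̂₂ = 217/474 = 0.45781.
Pooled p̂ = (239+217)/(438+474) = 456/912 = 0.50000.
SE = √(0.25 × 0.00439281) = 0.03314.
z = (0.54566 − 0.45781)/0.03314 = 0.08785/0.03314 = 2.65.
p-value = P(Z < 2.651) ≈ 0.9960, so at α = 0.05 we fail to reject H₀.

z = 2.65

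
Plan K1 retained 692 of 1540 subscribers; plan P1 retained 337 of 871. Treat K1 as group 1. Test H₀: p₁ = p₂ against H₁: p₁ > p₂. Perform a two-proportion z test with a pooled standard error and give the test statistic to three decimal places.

z = 2.978

p̂₁ = 692/1540 ≈ 0.44935, p̂₂ = 337/871 ≈ 0.38691.
Pooled p̂ = (692+337)/(1540+871) = 1029/2411 = 0.42679.
SE = √(0.244641 × 0.00179746) = 0.02097.
z = (0.44935 − 0.38691)/0.02097 = 0.06244/0.02097 = 2.978.
p-value = P(Z > 2.978) ≈ 0.0015.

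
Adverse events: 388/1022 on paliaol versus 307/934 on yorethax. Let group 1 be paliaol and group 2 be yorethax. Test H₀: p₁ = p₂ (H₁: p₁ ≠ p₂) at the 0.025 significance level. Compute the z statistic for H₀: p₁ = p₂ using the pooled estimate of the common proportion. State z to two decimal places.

p̂₁ = 388/1022 ≈ 0.3796, p̂₂ = 307/934 ≈ 0.3287.
Pooled p̂ = (388+307)/(1022+934) = 695/1956 = 0.3553.
SE = √(p̂(1−p̂)(1/n₁+1/n₂)) = √(0.3553·0.6447·0.00204914) = √(0.000469389) = 0.0217.
z = (0.3796 − 0.3287)/0.0217 = 0.0509/0.0217 = 2.35.
Two-sided p-value ≈ 2·Φ(−2.352) = 0.0187, so at α = 0.025 we reject H₀.

z = 2.35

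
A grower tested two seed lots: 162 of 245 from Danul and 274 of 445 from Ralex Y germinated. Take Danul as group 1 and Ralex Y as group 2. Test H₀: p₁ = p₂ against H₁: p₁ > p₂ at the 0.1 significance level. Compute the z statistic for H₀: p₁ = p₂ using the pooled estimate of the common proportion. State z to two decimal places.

p̂₁ = 162/245 ≈ 0.66122, p̂₂ = 274/445 ≈ 0.61573.
Pooled p̂ = (162+274)/(245+445) = 436/690 = 0.63188.
SE = √(p̂(1−p̂)(1/n₁+1/n₂)) = √(0.63188·0.36812·0.00632882) = √(0.00147213) = 0.03837.
z = (0.66122 − 0.61573)/0.03837 = 0.04549/0.03837 = 1.19.
p-value = P(Z > 1.186) ≈ 0.1179. With α = 0.1, fail to reject H₀.

z = 1.19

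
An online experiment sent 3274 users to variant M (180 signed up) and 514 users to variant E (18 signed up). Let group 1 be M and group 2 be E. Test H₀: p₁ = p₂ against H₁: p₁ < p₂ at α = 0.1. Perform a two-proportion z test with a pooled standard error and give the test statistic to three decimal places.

z = 1.890

p̂₁ = 180/3274 = 0.05498, p̂₂ = 18/514 = 0.03502.
Pooled p̂ = (180+18)/(3274+514) = 198/3788 = 0.05227.
SE = √(0.0495381 × 0.00225096) = 0.01056.
z = (0.05498 − 0.03502)/0.01056 = 0.01996/0.01056 = 1.890.
p-value = P(Z < 1.890) ≈ 0.9706; since p > α = 0.1, fail to reject H₀.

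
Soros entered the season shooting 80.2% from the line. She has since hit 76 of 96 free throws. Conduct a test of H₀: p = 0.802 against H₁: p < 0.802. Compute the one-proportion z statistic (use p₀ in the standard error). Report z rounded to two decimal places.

z = -0.25

p̂ = 76/96 ≈ 0.7917.
Under H₀, SE = √(0.802·0.198/96) = √(0.00165412) = 0.0407.
z = (0.7917 − 0.802)/0.0407 = -0.0103/0.0407 = -0.25.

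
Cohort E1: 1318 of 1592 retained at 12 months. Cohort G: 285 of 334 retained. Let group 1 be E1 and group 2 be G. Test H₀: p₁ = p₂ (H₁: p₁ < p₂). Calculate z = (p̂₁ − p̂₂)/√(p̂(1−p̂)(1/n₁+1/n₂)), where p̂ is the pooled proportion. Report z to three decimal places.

z = -1.130

p̂₁ = 1318/1592 ≈ 0.827889, p̂₂ = 285/334 ≈ 0.853293.
Pooled p̂ = (1318+285)/(1592+334) = 1603/1926 = 0.832295.
SE = √(0.13958 × 0.00362215) = 0.022485.
z = (0.827889 − 0.853293)/0.022485 = -0.025404/0.022485 = -1.130.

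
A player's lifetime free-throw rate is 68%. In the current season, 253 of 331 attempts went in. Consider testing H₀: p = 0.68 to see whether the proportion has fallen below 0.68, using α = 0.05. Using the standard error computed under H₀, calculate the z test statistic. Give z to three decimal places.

p̂ = 253/331 ≈ 0.76435.
SE = √(p₀(1−p₀)/n) = √(0.2176/331) = 0.02564.
z = (0.76435 − 0.68)/0.02564 = 0.08435/0.02564 = 3.290.
p-value = P(Z < 3.290) ≈ 0.9995. With α = 0.05, fail to reject H₀.

z = 3.290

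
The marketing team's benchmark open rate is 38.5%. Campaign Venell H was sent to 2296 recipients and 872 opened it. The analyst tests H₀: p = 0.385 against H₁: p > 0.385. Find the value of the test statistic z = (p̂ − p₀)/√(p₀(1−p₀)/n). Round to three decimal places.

p̂ = 872/2296 ≈ 0.37979.
Standard error under H₀: √(0.385×0.615/2296) = 0.01016.
z = (0.37979 − 0.385)/0.01016 = -0.00521/0.01016 = -0.513.
p-value = P(Z > -0.513) ≈ 0.6960.

z = -0.513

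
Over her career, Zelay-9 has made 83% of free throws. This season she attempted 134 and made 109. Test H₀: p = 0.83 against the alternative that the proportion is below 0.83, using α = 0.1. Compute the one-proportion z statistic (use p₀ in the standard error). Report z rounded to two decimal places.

z = -0.51

p̂ = 109/134 = 0.8134.
SE = √(p₀(1−p₀)/n) = √(0.1411/134) = 0.0324.
z = (0.8134 − 0.83)/0.0324 = -0.0166/0.0324 = -0.51.
p-value = P(Z < -0.511) ≈ 0.3048; since p > α = 0.1, fail to reject H₀.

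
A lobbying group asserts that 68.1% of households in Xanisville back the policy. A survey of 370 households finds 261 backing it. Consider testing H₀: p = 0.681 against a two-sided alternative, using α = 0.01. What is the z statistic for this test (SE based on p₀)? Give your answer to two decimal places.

z = 1.01

p̂ = 261/370 ≈ 0.7054.
Standard error under H₀: √(0.681×0.319/370) = 0.0242.
z = (0.7054 − 0.681)/0.0242 = 0.0244/0.0242 = 1.01.
Two-sided p-value ≈ 2·Φ(−1.007) = 0.3138, so at α = 0.01 we fail to reject H₀.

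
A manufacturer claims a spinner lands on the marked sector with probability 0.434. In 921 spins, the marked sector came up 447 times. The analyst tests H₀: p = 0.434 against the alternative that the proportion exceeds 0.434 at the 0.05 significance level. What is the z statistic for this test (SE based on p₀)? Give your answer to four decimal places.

p̂ = 447/921 ≈ 0.485342.
Under H₀, SE = √(0.434·0.566/921) = √(0.000266714) = 0.016331.
z = (0.485342 − 0.434)/0.016331 = 0.051342/0.016331 = 3.1438.
p-value = P(Z > 3.144) ≈ 0.0008, so at α = 0.05 we reject H₀.

z = 3.1438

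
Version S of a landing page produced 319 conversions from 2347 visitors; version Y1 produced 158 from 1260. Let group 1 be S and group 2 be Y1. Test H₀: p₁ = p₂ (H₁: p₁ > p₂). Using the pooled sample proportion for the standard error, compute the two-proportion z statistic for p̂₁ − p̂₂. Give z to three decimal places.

p̂₁ = 319/2347 ≈ 0.13592, p̂₂ = 158/1260 ≈ 0.12540.
Pooled p̂ = (319+158)/(2347+1260) = 477/3607 = 0.13224.
SE = √(p̂(1−p̂)(1/n₁+1/n₂)) = √(0.13224·0.86776·0.00121973) = √(0.000139969) = 0.01183.
z = (0.13592 − 0.12540)/0.01183 = 0.01052/0.01183 = 0.889.
p-value = P(Z > 0.889) ≈ 0.1869.

z = 0.889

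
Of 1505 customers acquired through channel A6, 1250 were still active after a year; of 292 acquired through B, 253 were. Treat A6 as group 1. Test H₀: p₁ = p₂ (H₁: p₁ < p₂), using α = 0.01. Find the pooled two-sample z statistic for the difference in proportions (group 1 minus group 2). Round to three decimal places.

z = -1.517

p̂₁ = 1250/1505 = 0.83056, p̂₂ = 253/292 = 0.86644.
Pooled p̂ = (1250+253)/(1505+292) = 1503/1797 = 0.83639.
SE = √(p̂(1−p̂)(1/n₁+1/n₂)) = √(0.83639·0.16361·0.00408911) = √(0.00055955) = 0.02365.
z = (0.83056 − 0.86644)/0.02365 = -0.03588/0.02365 = -1.517.
p-value = P(Z < -1.517) ≈ 0.0647. With α = 0.01, fail to reject H₀.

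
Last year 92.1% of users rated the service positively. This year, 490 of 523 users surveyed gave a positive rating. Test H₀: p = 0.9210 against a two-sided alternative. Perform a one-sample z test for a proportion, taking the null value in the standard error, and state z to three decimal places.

p̂ = 490/523 = 0.936902.
Under H₀, SE = √(0.921·0.079/523) = √(0.000139119) = 0.011795.
z = (0.936902 − 0.921)/0.011795 = 0.015902/0.011795 = 1.348.

z = 1.348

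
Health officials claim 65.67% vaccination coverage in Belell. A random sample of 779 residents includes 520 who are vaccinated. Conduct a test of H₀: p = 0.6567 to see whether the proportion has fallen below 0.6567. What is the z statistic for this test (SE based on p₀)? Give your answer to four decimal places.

z = 0.6362

p̂ = 520/779 ≈ 0.6675225.
Under H₀, SE = √(0.6567·0.3433/779) = √(0.000289403) = 0.0170119.
z = (0.6675225 − 0.6567)/0.0170119 = 0.0108225/0.0170119 = 0.6362.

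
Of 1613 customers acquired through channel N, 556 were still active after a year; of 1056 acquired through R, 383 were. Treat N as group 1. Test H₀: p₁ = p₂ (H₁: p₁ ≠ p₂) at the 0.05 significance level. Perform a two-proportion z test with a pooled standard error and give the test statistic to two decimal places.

p̂₁ = 556/1613 ≈ 0.3447, p̂₂ = 383/1056 ≈ 0.3627.
Pooled p̂ = (556+383)/(1613+1056) = 939/2669 = 0.3518.
SE = √(0.228042 × 0.00156693) = 0.0189.
z = (0.3447 − 0.3627)/0.0189 = -0.0180/0.0189 = -0.95.
p-value = 2·P(Z > 0.952) ≈ 0.3412; since p > α = 0.05, fail to reject H₀.

z = -0.95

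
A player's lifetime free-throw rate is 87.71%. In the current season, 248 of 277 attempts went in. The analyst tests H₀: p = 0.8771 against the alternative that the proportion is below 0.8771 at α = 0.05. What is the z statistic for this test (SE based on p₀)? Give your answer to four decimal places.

p̂ = 248/277 = 0.895307.
Standard error under H₀: √(0.8771×0.1229/277) = 0.019727.
z = (0.895307 − 0.8771)/0.019727 = 0.018207/0.019727 = 0.9229.
p-value = P(Z < 0.923) ≈ 0.8220, so at α = 0.05 we fail to reject H₀.

z = 0.9229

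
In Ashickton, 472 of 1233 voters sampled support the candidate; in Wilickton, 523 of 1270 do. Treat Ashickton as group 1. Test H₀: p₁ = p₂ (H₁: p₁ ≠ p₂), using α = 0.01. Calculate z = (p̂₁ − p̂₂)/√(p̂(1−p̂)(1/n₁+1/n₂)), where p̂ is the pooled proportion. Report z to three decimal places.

p̂₁ = 472/1233 ≈ 0.38281, p̂₂ = 523/1270 ≈ 0.41181.
Pooled p̂ = (472+523)/(1233+1270) = 995/2503 = 0.39752.
SE = √(0.239498 × 0.00159843) = 0.01957.
z = (0.38281 − 0.41181)/0.01957 = -0.02900/0.01957 = -1.482.
Two-sided p-value ≈ 2·Φ(−1.482) = 0.1382. With α = 0.01, fail to reject H₀.

z = -1.482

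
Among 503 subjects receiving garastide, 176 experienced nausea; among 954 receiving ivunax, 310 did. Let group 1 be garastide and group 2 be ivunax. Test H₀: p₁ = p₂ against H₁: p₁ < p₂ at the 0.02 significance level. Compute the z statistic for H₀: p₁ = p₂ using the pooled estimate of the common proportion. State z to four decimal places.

p̂₁ = 176/503 ≈ 0.349901, p̂₂ = 310/954 ≈ 0.324948.
Pooled p̂ = (176+310)/(503+954) = 486/1457 = 0.333562.
SE = √(0.222298 × 0.00303629) = 0.025980.
z = (0.349901 − 0.324948)/0.025980 = 0.024953/0.025980 = 0.9605.
p-value = P(Z < 0.960) ≈ 0.8316; since p > α = 0.02, fail to reject H₀.

z = 0.9605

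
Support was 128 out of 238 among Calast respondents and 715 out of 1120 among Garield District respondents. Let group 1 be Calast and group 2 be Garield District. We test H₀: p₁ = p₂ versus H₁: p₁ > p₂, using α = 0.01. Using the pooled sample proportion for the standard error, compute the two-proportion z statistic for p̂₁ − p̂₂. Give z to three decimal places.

p̂₁ = 128/238 = 0.53782, p̂₂ = 715/1120 = 0.63839.
Pooled p̂ = (128+715)/(238+1120) = 843/1358 = 0.62077.
SE = √(0.235416 × 0.00509454) = 0.03463.
z = (0.53782 − 0.63839)/0.03463 = -0.10057/0.03463 = -2.904.
p-value = P(Z > -2.904) ≈ 0.9982. With α = 0.01, fail to reject H₀.

z = -2.904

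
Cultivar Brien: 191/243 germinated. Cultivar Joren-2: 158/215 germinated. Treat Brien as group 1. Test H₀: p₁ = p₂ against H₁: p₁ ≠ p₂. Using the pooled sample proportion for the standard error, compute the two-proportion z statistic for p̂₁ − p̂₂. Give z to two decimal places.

z = 1.28

p̂₁ = 191/243 = 0.7860, p̂₂ = 158/215 = 0.7349.
Pooled p̂ = (191+158)/(243+215) = 349/458 = 0.7620.
SE = √(0.181351 × 0.00876639) = 0.0399.
z = (0.7860 − 0.7349)/0.0399 = 0.0511/0.0399 = 1.28.
Two-sided p-value ≈ 2·Φ(−1.282) = 0.1998.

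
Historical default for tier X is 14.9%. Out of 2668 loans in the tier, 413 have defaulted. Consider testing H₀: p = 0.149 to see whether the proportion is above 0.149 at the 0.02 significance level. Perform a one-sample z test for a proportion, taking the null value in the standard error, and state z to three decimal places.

p̂ = 413/2668 = 0.154798.
SE = √(p₀(1−p₀)/n) = √(0.1268/2668) = 0.006894.
z = (0.154798 − 0.149)/0.006894 = 0.005798/0.006894 = 0.841.
p-value = P(Z > 0.841) ≈ 0.2002; since p > α = 0.02, fail to reject H₀.

z = 0.841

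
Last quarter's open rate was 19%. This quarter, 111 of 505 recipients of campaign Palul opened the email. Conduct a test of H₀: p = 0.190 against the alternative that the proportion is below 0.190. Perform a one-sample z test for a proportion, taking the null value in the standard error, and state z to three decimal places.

p̂ = 111/505 ≈ 0.21980.
Standard error under H₀: √(0.19×0.81/505) = 0.01746.
z = (0.21980 − 0.19)/0.01746 = 0.02980/0.01746 = 1.707.

z = 1.707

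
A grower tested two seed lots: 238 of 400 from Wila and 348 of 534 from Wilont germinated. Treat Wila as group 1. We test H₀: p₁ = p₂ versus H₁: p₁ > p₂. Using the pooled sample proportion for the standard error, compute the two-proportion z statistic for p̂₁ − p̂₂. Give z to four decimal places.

p̂₁ = 238/400 = 0.595000, p̂₂ = 348/534 = 0.651685.
Pooled p̂ = (238+348)/(400+534) = 586/934 = 0.627409.
SE = √(p̂(1−p̂)(1/n₁+1/n₂)) = √(0.627409·0.372591·0.00437266) = √(0.00102218) = 0.031972.
z = (0.595000 − 0.651685)/0.031972 = -0.056685/0.031972 = -1.7730.

z = -1.7730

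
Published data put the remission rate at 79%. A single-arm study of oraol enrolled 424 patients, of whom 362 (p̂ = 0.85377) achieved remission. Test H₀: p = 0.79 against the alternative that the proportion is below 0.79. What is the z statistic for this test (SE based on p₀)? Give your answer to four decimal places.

z = 3.2240

p̂ = 362/424 = 0.853774.
SE = √(p₀(1−p₀)/n) = √(0.1659/424) = 0.019781.
z = (0.853774 − 0.79)/0.019781 = 0.063774/0.019781 = 3.2240.
p-value = P(Z < 3.224) ≈ 0.9994.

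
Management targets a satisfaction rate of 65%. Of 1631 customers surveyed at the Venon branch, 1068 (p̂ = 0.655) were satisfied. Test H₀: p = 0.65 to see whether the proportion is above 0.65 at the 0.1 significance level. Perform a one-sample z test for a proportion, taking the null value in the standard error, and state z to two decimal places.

z = 0.41

p̂ = 1068/1631 ≈ 0.6548.
Under H₀, SE = √(0.65·0.35/1631) = √(0.000139485) = 0.0118.
z = (0.6548 − 0.65)/0.0118 = 0.0048/0.0118 = 0.41.
p-value = P(Z > 0.408) ≈ 0.3418. With α = 0.1, fail to reject H₀.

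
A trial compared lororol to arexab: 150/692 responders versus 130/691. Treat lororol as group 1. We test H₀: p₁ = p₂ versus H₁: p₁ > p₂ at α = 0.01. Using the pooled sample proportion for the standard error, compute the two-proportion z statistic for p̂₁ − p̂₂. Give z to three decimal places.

z = 1.325

p̂₁ = 150/692 ≈ 0.21676, p̂₂ = 130/691 ≈ 0.18813.
Pooled p̂ = (150+130)/(692+691) = 280/1383 = 0.20246.
SE = √(p̂(1−p̂)(1/n₁+1/n₂)) = √(0.20246·0.79754·0.00289226) = √(0.000467011) = 0.02161.
z = (0.21676 − 0.18813)/0.02161 = 0.02863/0.02161 = 1.325.
p-value = P(Z > 1.325) ≈ 0.0926, so at α = 0.01 we fail to reject H₀.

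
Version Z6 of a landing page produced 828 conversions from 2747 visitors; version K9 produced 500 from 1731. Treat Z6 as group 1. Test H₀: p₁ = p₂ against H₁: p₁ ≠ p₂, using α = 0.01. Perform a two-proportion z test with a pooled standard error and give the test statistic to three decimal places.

p̂₁ = 828/2747 ≈ 0.30142, p̂₂ = 500/1731 ≈ 0.28885.
Pooled p̂ = (828+500)/(2747+1731) = 1328/4478 = 0.29656.
SE = √(p̂(1−p̂)(1/n₁+1/n₂)) = √(0.29656·0.70344·0.000941734) = √(0.000196458) = 0.01402.
z = (0.30142 − 0.28885)/0.01402 = 0.01257/0.01402 = 0.897.
Two-sided p-value ≈ 2·Φ(−0.897) = 0.3698; since p > α = 0.01, fail to reject H₀.

z = 0.897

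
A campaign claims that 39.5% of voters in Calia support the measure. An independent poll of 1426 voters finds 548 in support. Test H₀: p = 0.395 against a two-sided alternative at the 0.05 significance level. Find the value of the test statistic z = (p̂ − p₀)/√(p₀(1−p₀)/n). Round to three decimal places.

z = -0.827

p̂ = 548/1426 ≈ 0.38429.
SE = √(p₀(1−p₀)/n) = √(0.23897/1426) = 0.01295.
z = (0.38429 − 0.395)/0.01295 = -0.01071/0.01295 = -0.827.
p-value = 2·P(Z > 0.827) ≈ 0.4081, so at α = 0.05 we fail to reject H₀.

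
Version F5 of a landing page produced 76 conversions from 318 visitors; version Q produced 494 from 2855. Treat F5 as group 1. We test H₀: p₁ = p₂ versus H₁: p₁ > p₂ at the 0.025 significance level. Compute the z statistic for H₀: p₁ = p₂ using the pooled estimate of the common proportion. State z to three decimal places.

p̂₁ = 76/318 ≈ 0.23899, p̂₂ = 494/2855 ≈ 0.17303.
Pooled p̂ = (76+494)/(318+2855) = 570/3173 = 0.17964.
SE = √(p̂(1−p̂)(1/n₁+1/n₂)) = √(0.17964·0.82036·0.00349492) = √(0.000515046) = 0.02269.
z = (0.23899 − 0.17303)/0.02269 = 0.06596/0.02269 = 2.907.
p-value = P(Z > 2.907) ≈ 0.0018, so at α = 0.025 we reject H₀.

z = 2.907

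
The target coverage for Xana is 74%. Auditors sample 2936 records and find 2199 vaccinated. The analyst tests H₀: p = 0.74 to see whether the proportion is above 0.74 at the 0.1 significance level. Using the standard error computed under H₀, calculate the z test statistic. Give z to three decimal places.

p̂ = 2199/2936 ≈ 0.74898.
Standard error under H₀: √(0.74×0.26/2936) = 0.00810.
z = (0.74898 − 0.74)/0.00810 = 0.00898/0.00810 = 1.109.
p-value = P(Z > 1.109) ≈ 0.1337; since p > α = 0.1, fail to reject H₀.

z = 1.109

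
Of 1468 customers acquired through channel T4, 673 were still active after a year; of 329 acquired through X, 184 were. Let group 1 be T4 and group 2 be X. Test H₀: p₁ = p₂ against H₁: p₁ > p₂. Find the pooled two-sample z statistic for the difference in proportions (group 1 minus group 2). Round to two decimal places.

p̂₁ = 673/1468 = 0.4584, p̂₂ = 184/329 = 0.5593.
Pooled p̂ = (673+184)/(1468+329) = 857/1797 = 0.4769.
SE = √(p̂(1−p̂)(1/n₁+1/n₂)) = √(0.4769·0.5231·0.00372071) = √(0.000928194) = 0.0305.
z = (0.4584 − 0.5593)/0.0305 = -0.1009/0.0305 = -3.31.

z = -3.31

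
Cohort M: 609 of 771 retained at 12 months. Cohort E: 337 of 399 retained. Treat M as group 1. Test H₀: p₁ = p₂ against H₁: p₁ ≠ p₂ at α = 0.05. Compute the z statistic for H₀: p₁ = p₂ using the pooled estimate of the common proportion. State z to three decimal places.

p̂₁ = 609/771 ≈ 0.78988, p̂₂ = 337/399 ≈ 0.84461.
Pooled p̂ = (609+337)/(771+399) = 946/1170 = 0.80855.
SE = √(p̂(1−p̂)(1/n₁+1/n₂)) = √(0.80855·0.19145·0.00380328) = √(0.000588743) = 0.02426.
z = (0.78988 − 0.84461)/0.02426 = -0.05473/0.02426 = -2.256.
p-value = 2·P(Z > 2.256) ≈ 0.0241; since p < α = 0.05, reject H₀.

z = -2.256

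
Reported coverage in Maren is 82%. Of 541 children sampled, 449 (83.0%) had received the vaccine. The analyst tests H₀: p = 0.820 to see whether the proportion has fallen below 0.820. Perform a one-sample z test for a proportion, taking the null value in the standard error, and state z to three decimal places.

p̂ = 449/541 = 0.82994.
Standard error under H₀: √(0.82×0.18/541) = 0.01652.
z = (0.82994 − 0.82)/0.01652 = 0.00994/0.01652 = 0.602.

z = 0.602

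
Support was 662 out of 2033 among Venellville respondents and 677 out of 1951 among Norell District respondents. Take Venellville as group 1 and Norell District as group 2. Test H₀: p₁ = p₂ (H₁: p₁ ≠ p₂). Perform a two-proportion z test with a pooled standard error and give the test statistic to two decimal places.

z = -1.43

p̂₁ = 662/2033 ≈ 0.3256, p̂₂ = 677/1951 ≈ 0.3470.
Pooled p̂ = (662+677)/(2033+1951) = 1339/3984 = 0.3361.
SE = √(p̂(1−p̂)(1/n₁+1/n₂)) = √(0.3361·0.6639·0.00100444) = √(0.000224126) = 0.0150.
z = (0.3256 − 0.3470)/0.0150 = -0.0214/0.0150 = -1.43.
Two-sided p-value ≈ 2·Φ(−1.428) = 0.1534.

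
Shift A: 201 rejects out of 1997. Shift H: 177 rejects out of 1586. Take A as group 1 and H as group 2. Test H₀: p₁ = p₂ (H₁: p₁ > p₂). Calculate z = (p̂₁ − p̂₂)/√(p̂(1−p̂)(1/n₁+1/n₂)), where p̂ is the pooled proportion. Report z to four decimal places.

z = -1.0598

p̂₁ = 201/1997 = 0.1006510, p̂₂ = 177/1586 = 0.1116015.
Pooled p̂ = (201+177)/(1997+1586) = 378/3583 = 0.1054982.
SE = √(0.0943683 × 0.00113127) = 0.0103323.
z = (0.1006510 − 0.1116015)/0.0103323 = -0.0109505/0.0103323 = -1.0598.
p-value = P(Z > -1.060) ≈ 0.8554.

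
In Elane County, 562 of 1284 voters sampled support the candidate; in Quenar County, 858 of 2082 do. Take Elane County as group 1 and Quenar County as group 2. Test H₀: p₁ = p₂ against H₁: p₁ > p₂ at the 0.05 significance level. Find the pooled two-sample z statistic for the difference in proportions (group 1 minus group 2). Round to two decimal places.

z = 1.46

p̂₁ = 562/1284 ≈ 0.4377, p̂₂ = 858/2082 ≈ 0.4121.
Pooled p̂ = (562+858)/(1284+2082) = 1420/3366 = 0.4219.
SE = √(p̂(1−p̂)(1/n₁+1/n₂)) = √(0.4219·0.5781·0.00125912) = √(0.000307094) = 0.0175.
z = (0.4377 − 0.4121)/0.0175 = 0.0256/0.0175 = 1.46.
p-value = P(Z > 1.460) ≈ 0.0721. With α = 0.05, fail to reject H₀.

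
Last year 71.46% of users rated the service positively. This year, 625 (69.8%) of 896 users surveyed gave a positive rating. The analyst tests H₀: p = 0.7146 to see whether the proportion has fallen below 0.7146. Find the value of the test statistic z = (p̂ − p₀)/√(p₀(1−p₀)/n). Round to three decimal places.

p̂ = 625/896 ≈ 0.697545.
Under H₀, SE = √(0.7146·0.2854/896) = √(0.000227619) = 0.015087.
z = (0.697545 − 0.7146)/0.015087 = -0.017055/0.015087 = -1.130.

z = -1.130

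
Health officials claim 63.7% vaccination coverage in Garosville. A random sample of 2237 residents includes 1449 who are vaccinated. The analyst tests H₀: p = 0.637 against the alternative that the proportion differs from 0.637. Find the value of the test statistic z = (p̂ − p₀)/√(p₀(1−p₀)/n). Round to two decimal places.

z = 1.06

p̂ = 1449/2237 ≈ 0.64774.
SE = √(p₀(1−p₀)/n) = √(0.23123/2237) = 0.01017.
z = (0.64774 − 0.637)/0.01017 = 0.01074/0.01017 = 1.06.
Two-sided p-value ≈ 2·Φ(−1.057) = 0.2907.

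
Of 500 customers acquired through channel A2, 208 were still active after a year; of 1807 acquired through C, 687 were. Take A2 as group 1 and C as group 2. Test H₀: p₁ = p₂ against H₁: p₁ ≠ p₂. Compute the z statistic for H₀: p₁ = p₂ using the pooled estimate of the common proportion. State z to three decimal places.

z = 1.454

p̂₁ = 208/500 ≈ 0.416000, p̂₂ = 687/1807 ≈ 0.380188.
Pooled p̂ = (208+687)/(500+1807) = 895/2307 = 0.387950.
SE = √(p̂(1−p̂)(1/n₁+1/n₂)) = √(0.387950·0.612050·0.0025534) = √(0.000606292) = 0.024623.
z = (0.416000 − 0.380188)/0.024623 = 0.035812/0.024623 = 1.454.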